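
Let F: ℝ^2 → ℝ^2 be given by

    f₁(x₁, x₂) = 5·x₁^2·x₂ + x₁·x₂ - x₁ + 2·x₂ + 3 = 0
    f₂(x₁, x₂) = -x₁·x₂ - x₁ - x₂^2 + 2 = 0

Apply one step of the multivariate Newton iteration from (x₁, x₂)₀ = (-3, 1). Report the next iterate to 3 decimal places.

(1.448, 2.897)

At (-3, 1): F = (50.000, 7.000).
Jacobian J = [[10·x₁·x₂ + x₂ - 1, 5·x₁^2 + x₁ + 2], [-x₂ - 1, -x₁ - 2·x₂]].
At the point, J = [[-30.000, 44.000], [-2.000, 1.000]] (det J = 58.000).
Solving J·Δ = −F gives Δ = (4.448, 1.897).
Then the next iterate is (x₁, x₂)₁ = (1.448, 2.897).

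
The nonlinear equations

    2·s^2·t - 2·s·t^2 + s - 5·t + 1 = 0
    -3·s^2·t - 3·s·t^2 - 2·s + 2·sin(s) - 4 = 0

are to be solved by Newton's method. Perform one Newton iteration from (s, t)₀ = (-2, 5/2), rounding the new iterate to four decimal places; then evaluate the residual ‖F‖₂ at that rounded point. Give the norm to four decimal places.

At (-2, 5/2): F = (31.5000, 5.681405).
Jacobian J = [[4·s·t - 2·t^2 + 1, 2·s^2 - 4·s·t - 5], [-6·s·t - 3·t^2 + 2·cos(s) - 2, -3·s^2 - 6·s·t]].
At the point, J = [[-31.5000, 23.0000], [8.417706, 18.0000]] (det J = -760.607246).
Solving J·Δ = −F gives Δ = (0.5737, -0.5839).
Then the next iterate is (s, t)₁ = (-1.4263, 1.9161).
Re-evaluating at (-1.4263, 1.9161): F = (8.262313, 0.889215), so ‖F‖₂ = 8.3100.

8.3100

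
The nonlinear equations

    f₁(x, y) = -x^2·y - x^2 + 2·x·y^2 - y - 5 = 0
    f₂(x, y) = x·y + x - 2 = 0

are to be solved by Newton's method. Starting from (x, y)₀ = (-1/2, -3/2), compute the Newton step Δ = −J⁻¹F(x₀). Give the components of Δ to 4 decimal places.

(5.2222, -8.7222)

At (-1/2, -3/2): F = (-5.6250, -1.7500).
Jacobian J = [[-2·x·y - 2·x + 2·y^2, -x^2 + 4·x·y - 1], [y + 1, x]].
At the point, J = [[4.0000, 1.7500], [-0.5000, -0.5000]] (det J = -1.1250).
Solving J·Δ = −F gives Δ = (5.2222, -8.7222).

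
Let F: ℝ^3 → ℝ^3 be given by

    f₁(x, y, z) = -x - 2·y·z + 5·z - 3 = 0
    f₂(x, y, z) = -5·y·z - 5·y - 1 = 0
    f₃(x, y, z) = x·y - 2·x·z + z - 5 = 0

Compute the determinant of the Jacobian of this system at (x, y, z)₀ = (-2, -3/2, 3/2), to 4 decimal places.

-301.2500

J = [[-1, -2·z, -2·y + 5], [0, -5·z - 5, -5·y], [y - 2·z, x, -2·x + 1]].
At the point, J = [[-1.0000, -3.0000, 8.0000], [0.0000, -12.5000, 7.5000], [-4.5000, -2.0000, 5.0000]].
det J = -301.2500.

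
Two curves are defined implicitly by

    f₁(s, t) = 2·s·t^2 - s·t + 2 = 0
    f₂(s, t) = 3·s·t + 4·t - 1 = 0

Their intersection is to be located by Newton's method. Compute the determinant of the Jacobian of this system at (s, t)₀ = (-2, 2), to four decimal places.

J = [[2·t^2 - t, 4·s·t - s], [3·t, 3·s + 4]].
At the point, J = [[6.0000, -14.0000], [6.0000, -2.0000]].
det J = 72.0000.

72.0000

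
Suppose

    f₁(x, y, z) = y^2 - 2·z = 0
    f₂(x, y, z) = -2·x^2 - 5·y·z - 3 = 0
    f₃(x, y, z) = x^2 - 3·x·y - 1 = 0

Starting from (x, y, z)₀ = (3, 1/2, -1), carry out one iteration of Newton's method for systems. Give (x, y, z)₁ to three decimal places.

At (3, 1/2, -1): F = (2.250, -18.500, 3.500).
Jacobian J = [[0, 2·y, -2], [-4·x, -5·z, -5·y], [2·x - 3·y, -3·x, 0]].
At the point, J = [[0.000, 1.000, -2.000], [-12.000, 5.000, -2.500], [4.500, -9.000, 0.000]] (det J = -182.250).
Solving J·Δ = −F gives Δ = (-1.961, -0.592, 0.829).
Then the next iterate is (x, y, z)₁ = (1.039, -0.092, -0.171).

(1.039, -0.092, -0.171)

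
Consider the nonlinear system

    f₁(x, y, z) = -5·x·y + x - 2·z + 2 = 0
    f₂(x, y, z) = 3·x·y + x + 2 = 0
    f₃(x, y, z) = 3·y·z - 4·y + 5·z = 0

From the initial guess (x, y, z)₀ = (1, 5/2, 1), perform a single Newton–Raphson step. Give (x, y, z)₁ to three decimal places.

At (1, 5/2, 1): F = (-11.500, 10.500, 2.500).
Jacobian J = [[-5·y + 1, -5·x, -2], [3·y + 1, 3·x, 0], [0, 3·z - 4, 3·y + 5]].
At the point, J = [[-11.500, -5.000, -2.000], [8.500, 3.000, 0.000], [0.000, -1.000, 12.500]] (det J = 117.000).
Solving J·Δ = −F gives Δ = (-2.231, 2.821, 0.026).
Then the next iterate is (x, y, z)₁ = (-1.231, 5.321, 1.026).

(-1.231, 5.321, 1.026)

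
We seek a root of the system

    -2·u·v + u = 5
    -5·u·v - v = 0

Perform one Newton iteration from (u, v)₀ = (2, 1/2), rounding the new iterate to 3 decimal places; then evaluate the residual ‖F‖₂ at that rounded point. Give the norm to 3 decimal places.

At (2, 1/2): F = (-5.000, -5.500).
Jacobian J = [[-2·v + 1, -2·u], [-5·v, -5·u - 1]].
At the point, J = [[0.000, -4.000], [-2.500, -11.000]] (det J = -10.000).
Solving J·Δ = −F gives Δ = (3.300, -1.250).
Then the next iterate is (u, v)₁ = (5.300, -0.750).
Re-evaluating at (5.300, -0.750): F = (8.250, 20.625), so ‖F‖₂ = 22.214.

22.214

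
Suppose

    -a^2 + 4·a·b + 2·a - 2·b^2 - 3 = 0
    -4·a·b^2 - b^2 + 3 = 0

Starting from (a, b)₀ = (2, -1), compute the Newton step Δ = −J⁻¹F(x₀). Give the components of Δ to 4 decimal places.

At (2, -1): F = (-13.0000, -6.0000).
Jacobian J = [[-2·a + 4·b + 2, 4·a - 4·b], [-4·b^2, -8·a·b - 2·b]].
At the point, J = [[-6.0000, 12.0000], [-4.0000, 18.0000]] (det J = -60.0000).
Solving J·Δ = −F gives Δ = (-2.7000, -0.2667).

(-2.7000, -0.2667)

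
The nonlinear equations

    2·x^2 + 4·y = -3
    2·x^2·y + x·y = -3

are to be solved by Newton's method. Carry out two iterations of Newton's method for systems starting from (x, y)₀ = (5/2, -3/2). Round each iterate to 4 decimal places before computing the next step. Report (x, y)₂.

At (5/2, -3/2): F = (9.5000, -19.5000).
Jacobian J = [[4·x, 4], [4·x·y + y, 2·x^2 + x]].
At the point, J = [[10.0000, 4.0000], [-16.5000, 15.0000]] (det J = 216.0000).
Solving J·Δ = −F gives Δ = (-1.0208, 0.1771).
Then the next iterate is (x, y)₁ = (1.4792, -1.3229).
Round to (1.4792, -1.3229) and repeat: F = (2.084465, -4.745930), J = [[5.9168, 4.0000], [-9.150235, 5.855265]].
Δ = (-0.4378, 0.1264), so (x, y)₂ = (1.0414, -1.1965).

(1.0414, -1.1965)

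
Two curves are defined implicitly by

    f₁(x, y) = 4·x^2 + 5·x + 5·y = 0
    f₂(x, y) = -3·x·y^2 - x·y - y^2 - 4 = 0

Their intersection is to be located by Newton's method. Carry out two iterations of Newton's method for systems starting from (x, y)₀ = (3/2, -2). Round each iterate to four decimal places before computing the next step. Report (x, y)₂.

(0.3926, -0.3282)

At (3/2, -2): F = (6.5000, -23.0000).
Jacobian J = [[8·x + 5, 5], [-3·y^2 - y, -6·x·y - x - 2·y]].
At the point, J = [[17.0000, 5.0000], [-10.0000, 20.5000]] (det J = 398.5000).
Solving J·Δ = −F gives Δ = (-0.6230, 0.8181).
Then the next iterate is (x, y)₁ = (0.8770, -1.1819).
Round to (0.8770, -1.1819) and repeat: F = (1.552016, -8.035573), J = [[12.0160, 5.0000], [-3.008763, 7.705958]].
Δ = (-0.4844, 0.8537), so (x, y)₂ = (0.3926, -0.3282).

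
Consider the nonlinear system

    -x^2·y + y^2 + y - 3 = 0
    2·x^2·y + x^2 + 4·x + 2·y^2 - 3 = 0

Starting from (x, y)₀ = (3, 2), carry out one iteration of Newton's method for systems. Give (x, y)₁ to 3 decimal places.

At (3, 2): F = (-15.000, 62.000).
Jacobian J = [[-2·x·y, -x^2 + 2·y + 1], [4·x·y + 2·x + 4, 2·x^2 + 4·y]].
At the point, J = [[-12.000, -4.000], [34.000, 26.000]] (det J = -176.000).
Solving J·Δ = −F gives Δ = (-0.807, -1.330).
Then the next iterate is (x, y)₁ = (2.193, 0.670).

(2.193, 0.670)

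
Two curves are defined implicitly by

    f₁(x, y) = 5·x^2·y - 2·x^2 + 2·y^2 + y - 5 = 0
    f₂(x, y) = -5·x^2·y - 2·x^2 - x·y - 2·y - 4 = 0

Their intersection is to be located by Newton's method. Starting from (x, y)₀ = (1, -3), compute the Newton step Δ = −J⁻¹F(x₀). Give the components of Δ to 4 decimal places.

(-0.3677, 0.9170)

At (1, -3): F = (-7.0000, 18.0000).
Jacobian J = [[10·x·y - 4·x, 5·x^2 + 4·y + 1], [-10·x·y - 4·x - y, -5·x^2 - x - 2]].
At the point, J = [[-34.0000, -6.0000], [29.0000, -8.0000]] (det J = 446.0000).
Solving J·Δ = −F gives Δ = (-0.3677, 0.9170).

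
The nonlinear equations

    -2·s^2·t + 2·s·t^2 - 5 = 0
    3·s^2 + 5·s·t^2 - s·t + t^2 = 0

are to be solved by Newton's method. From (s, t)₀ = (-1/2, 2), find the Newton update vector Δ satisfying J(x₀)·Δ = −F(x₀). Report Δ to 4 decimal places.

(-23.9167, -66.0000)

At (-1/2, 2): F = (-10.0000, -4.2500).
Jacobian J = [[-4·s·t + 2·t^2, -2·s^2 + 4·s·t], [6·s + 5·t^2 - t, 10·s·t - s + 2·t]].
At the point, J = [[12.0000, -4.5000], [15.0000, -5.5000]] (det J = 1.5000).
Solving J·Δ = −F gives Δ = (-23.9167, -66.0000).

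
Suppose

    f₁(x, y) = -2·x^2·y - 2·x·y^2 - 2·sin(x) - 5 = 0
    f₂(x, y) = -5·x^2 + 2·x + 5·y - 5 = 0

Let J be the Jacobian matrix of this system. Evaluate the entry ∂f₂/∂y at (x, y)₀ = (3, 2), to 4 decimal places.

∂f₂/∂y = 5.
At (3, 2) this is 5.0000.

5.0000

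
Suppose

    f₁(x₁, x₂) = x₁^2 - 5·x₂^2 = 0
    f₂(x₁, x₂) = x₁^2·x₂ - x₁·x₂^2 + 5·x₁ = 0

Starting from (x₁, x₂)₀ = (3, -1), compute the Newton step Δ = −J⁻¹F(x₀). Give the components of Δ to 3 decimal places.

(-0.273, -0.236)

At (3, -1): F = (4.000, 3.000).
Jacobian J = [[2·x₁, -10·x₂], [2·x₁·x₂ - x₂^2 + 5, x₁^2 - 2·x₁·x₂]].
At the point, J = [[6.000, 10.000], [-2.000, 15.000]] (det J = 110.000).
Solving J·Δ = −F gives Δ = (-0.273, -0.236).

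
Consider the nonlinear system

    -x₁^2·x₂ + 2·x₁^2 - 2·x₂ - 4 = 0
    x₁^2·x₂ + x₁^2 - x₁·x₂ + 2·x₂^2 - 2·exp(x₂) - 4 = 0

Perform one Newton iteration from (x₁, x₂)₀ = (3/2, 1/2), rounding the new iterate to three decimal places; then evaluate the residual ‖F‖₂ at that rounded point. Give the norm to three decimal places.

At (3/2, 1/2): F = (-1.625, -4.17244).
Jacobian J = [[-2·x₁·x₂ + 4·x₁, -x₁^2 - 2], [2·x₁·x₂ + 2·x₁ - x₂, x₁^2 - x₁ + 4·x₂ - 2·exp(x₂)]].
At the point, J = [[4.500, -4.250], [4.000, -0.54744]] (det J = 14.53651).
Solving J·Δ = −F gives Δ = (1.159, 0.844).
Then the next iterate is (x₁, x₂)₁ = (2.659, 1.344).
Re-evaluating at (2.659, 1.344): F = (-2.04990, 4.94301), so ‖F‖₂ = 5.351.

5.351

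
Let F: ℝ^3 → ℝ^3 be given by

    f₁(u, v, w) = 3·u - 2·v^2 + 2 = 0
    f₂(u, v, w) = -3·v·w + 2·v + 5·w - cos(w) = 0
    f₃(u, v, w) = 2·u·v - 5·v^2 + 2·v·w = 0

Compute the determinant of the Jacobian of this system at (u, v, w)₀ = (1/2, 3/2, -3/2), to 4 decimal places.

42.0827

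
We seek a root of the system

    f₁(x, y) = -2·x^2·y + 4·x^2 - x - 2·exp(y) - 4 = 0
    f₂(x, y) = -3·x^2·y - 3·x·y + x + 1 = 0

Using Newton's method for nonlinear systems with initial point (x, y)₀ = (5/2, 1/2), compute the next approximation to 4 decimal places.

At (5/2, 1/2): F = (8.952557, -9.6250).
Jacobian J = [[-4·x·y + 8·x - 1, -2·x^2 - 2·exp(y)], [-6·x·y - 3·y + 1, -3·x^2 - 3·x]].
At the point, J = [[14.0000, -15.797443], [-8.0000, -26.2500]] (det J = -493.879540).
Solving J·Δ = −F gives Δ = (-0.7837, -0.1278).
Then the next iterate is (x, y)₁ = (1.7163, 0.3722).

(1.7163, 0.3722)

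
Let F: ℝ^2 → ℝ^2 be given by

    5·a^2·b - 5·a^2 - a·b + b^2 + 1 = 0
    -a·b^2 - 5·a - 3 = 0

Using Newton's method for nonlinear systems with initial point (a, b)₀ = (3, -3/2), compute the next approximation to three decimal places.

At (3, -3/2): F = (-104.750, -24.750).
Jacobian J = [[10·a·b - 10·a - b, 5·a^2 - a + 2·b], [-b^2 - 5, -2·a·b]].
At the point, J = [[-73.500, 39.000], [-7.250, 9.000]] (det J = -378.750).
Solving J·Δ = −F gives Δ = (0.059, 2.798).
Then the next iterate is (a, b)₁ = (3.059, 1.298).

(3.059, 1.298)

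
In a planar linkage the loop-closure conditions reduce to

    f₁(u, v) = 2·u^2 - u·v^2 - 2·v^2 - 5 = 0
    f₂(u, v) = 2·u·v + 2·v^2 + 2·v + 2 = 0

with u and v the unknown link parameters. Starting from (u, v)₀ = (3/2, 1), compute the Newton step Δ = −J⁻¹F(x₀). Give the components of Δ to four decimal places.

At (3/2, 1): F = (-4.0000, 9.0000).
Jacobian J = [[4·u - v^2, -2·u·v - 4·v], [2·v, 2·u + 4·v + 2]].
At the point, J = [[5.0000, -7.0000], [2.0000, 9.0000]] (det J = 59.0000).
Solving J·Δ = −F gives Δ = (-0.4576, -0.8983).

(-0.4576, -0.8983)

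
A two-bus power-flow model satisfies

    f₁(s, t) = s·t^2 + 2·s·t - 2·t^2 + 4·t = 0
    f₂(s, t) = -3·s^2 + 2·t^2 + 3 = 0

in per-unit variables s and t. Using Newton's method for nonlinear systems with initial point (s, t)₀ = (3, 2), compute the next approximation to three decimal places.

(1.684, 1.038)

At (3, 2): F = (24.000, -16.000).
Jacobian J = [[t^2 + 2·t, 2·s·t + 2·s - 4·t + 4], [-6·s, 4·t]].
At the point, J = [[8.000, 14.000], [-18.000, 8.000]] (det J = 316.000).
Solving J·Δ = −F gives Δ = (-1.316, -0.962).
Then the next iterate is (s, t)₁ = (1.684, 1.038).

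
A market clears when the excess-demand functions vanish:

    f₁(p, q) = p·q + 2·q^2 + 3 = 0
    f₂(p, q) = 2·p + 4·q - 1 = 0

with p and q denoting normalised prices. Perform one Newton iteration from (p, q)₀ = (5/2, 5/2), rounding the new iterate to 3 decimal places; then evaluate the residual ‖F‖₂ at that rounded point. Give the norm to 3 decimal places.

3.965

At (5/2, 5/2): F = (21.750, 14.000).
Jacobian J = [[q, p + 4·q], [2, 4]].
At the point, J = [[2.500, 12.500], [2.000, 4.000]] (det J = -15.000).
Solving J·Δ = −F gives Δ = (-5.867, -0.567).
Then the next iterate is (p, q)₁ = (-3.367, 1.933).
Re-evaluating at (-3.367, 1.933): F = (3.96457, -0.002), so ‖F‖₂ = 3.965.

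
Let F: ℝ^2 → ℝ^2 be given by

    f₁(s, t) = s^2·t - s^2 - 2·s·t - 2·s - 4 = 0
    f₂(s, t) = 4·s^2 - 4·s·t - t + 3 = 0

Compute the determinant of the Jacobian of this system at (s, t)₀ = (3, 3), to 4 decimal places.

J = [[2·s·t - 2·s - 2·t - 2, s^2 - 2·s], [8·s - 4·t, -4·s - 1]].
At the point, J = [[4.0000, 3.0000], [12.0000, -13.0000]].
det J = -88.0000.

-88.0000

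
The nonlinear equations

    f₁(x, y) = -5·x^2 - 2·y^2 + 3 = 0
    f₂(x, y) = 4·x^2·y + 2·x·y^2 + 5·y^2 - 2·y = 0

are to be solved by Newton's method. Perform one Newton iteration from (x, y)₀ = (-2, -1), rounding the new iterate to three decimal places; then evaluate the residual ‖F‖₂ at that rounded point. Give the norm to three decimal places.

7.430

At (-2, -1): F = (-19.000, -13.000).
Jacobian J = [[-10·x, -4·y], [8·x·y + 2·y^2, 4·x^2 + 4·x·y + 10·y - 2]].
At the point, J = [[20.000, 4.000], [18.000, 12.000]] (det J = 168.000).
Solving J·Δ = −F gives Δ = (1.048, -0.488).
Then the next iterate is (x, y)₁ = (-0.952, -1.488).
Re-evaluating at (-0.952, -1.488): F = (-5.95981, 4.43667), so ‖F‖₂ = 7.430.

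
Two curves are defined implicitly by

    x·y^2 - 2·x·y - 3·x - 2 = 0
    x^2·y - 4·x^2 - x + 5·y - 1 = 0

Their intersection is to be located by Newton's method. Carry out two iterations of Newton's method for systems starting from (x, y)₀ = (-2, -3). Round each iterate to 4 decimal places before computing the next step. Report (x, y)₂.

At (-2, -3): F = (-26.0000, -42.0000).
Jacobian J = [[y^2 - 2·y - 3, 2·x·y - 2·x], [2·x·y - 8·x - 1, x^2 + 5]].
At the point, J = [[12.0000, 16.0000], [27.0000, 9.0000]] (det J = -324.0000).
Solving J·Δ = −F gives Δ = (1.3519, 0.6111).
Then the next iterate is (x, y)₁ = (-0.6481, -2.3889).
Round to (-0.6481, -2.3889) and repeat: F = (-6.850797, -14.979953), J = [[7.484643, 4.392692], [7.281292, 5.420034]].
Δ = (-3.3406, 7.2516), so (x, y)₂ = (-3.9887, 4.8627).

(-3.9887, 4.8627)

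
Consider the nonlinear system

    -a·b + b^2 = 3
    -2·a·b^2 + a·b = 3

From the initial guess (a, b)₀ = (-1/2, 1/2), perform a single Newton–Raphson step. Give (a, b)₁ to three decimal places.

(12.500, 6.500)

At (-1/2, 1/2): F = (-2.500, -3.000).
Jacobian J = [[-b, -a + 2·b], [-2·b^2 + b, -4·a·b + a]].
At the point, J = [[-0.500, 1.500], [0.000, 0.500]] (det J = -0.250).
Solving J·Δ = −F gives Δ = (13.000, 6.000).
Then the next iterate is (a, b)₁ = (12.500, 6.500).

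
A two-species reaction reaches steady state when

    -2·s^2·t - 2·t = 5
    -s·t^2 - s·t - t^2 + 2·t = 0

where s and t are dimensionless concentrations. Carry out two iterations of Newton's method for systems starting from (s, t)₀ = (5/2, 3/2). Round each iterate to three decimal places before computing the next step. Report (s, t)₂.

At (5/2, 3/2): F = (-26.750, -8.625).
Jacobian J = [[-4·s·t, -2·s^2 - 2], [-t^2 - t, -2·s·t - s - 2·t + 2]].
At the point, J = [[-15.000, -14.500], [-3.750, -11.000]] (det J = 110.625).
Solving J·Δ = −F gives Δ = (-1.529, -0.263).
Then the next iterate is (s, t)₁ = (0.971, 1.237).
Round to (0.971, 1.237) and repeat: F = (-9.80659, -1.74309), J = [[-4.80451, -3.88568], [-2.76717, -3.84725]].
Δ = (-4.004, 2.427), so (s, t)₂ = (-3.033, 3.664).

(-3.033, 3.664)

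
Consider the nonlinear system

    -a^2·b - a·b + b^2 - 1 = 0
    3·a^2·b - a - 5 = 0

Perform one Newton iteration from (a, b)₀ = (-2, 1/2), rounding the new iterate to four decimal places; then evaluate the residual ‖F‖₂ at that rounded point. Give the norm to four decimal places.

4.2222

At (-2, 1/2): F = (-1.7500, 3.0000).
Jacobian J = [[-2·a·b - b, -a^2 - a + 2·b], [6·a·b - 1, 3·a^2]].
At the point, J = [[1.5000, -1.0000], [-7.0000, 12.0000]] (det J = 11.0000).
Solving J·Δ = −F gives Δ = (1.6364, 0.7045).
Then the next iterate is (a, b)₁ = (-0.3636, 1.2045).
Re-evaluating at (-0.3636, 1.2045): F = (0.729536, -4.158677), so ‖F‖₂ = 4.2222.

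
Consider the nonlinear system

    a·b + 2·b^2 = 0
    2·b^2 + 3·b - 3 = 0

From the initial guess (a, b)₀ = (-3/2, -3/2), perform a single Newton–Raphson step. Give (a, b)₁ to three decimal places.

(8.000, -2.500)

At (-3/2, -3/2): F = (6.750, -3.000).
Jacobian J = [[b, a + 4·b], [0, 4·b + 3]].
At the point, J = [[-1.500, -7.500], [0.000, -3.000]] (det J = 4.500).
Solving J·Δ = −F gives Δ = (9.500, -1.000).
Then the next iterate is (a, b)₁ = (8.000, -2.500).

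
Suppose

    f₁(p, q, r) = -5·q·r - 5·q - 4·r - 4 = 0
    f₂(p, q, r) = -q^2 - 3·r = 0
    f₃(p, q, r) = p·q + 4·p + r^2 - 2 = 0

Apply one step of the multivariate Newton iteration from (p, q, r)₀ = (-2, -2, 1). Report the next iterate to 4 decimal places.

(3.1667, -3.0000, -2.6667)

At (-2, -2, 1): F = (12.0000, -7.0000, -5.0000).
Jacobian J = [[0, -5·r - 5, -5·q - 4], [0, -2·q, -3], [q + 4, p, 2·r]].
At the point, J = [[0.0000, -10.0000, 6.0000], [0.0000, 4.0000, -3.0000], [2.0000, -2.0000, 2.0000]] (det J = 12.0000).
Solving J·Δ = −F gives Δ = (5.1667, -1.0000, -3.6667).
Then the next iterate is (p, q, r)₁ = (3.1667, -3.0000, -2.6667).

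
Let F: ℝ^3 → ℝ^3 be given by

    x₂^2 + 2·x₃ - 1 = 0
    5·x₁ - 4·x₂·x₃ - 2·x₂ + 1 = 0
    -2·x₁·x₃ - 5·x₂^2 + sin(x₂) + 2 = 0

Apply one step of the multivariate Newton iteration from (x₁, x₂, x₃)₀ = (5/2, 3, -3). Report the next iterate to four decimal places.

At (5/2, 3, -3): F = (2.0000, 43.5000, -27.858880).
Jacobian J = [[0, 2·x₂, 2], [5, -4·x₃ - 2, -4·x₂], [-2·x₃, -10·x₂ + cos(x₂), -2·x₁]].
At the point, J = [[0.0000, 6.0000, 2.0000], [5.0000, 10.0000, -12.0000], [6.0000, -30.989992, -5.0000]] (det J = -711.899925).
Solving J·Δ = −F gives Δ = (0.4609, -1.2566, 2.7699).
Then the next iterate is (x₁, x₂, x₃)₁ = (2.9609, 1.7434, -0.2301).

(2.9609, 1.7434, -0.2301)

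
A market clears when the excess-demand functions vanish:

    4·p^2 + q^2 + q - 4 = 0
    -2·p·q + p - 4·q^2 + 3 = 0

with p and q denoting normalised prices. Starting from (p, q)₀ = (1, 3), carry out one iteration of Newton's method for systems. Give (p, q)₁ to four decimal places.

At (1, 3): F = (12.0000, -38.0000).
Jacobian J = [[8·p, 2·q + 1], [-2·q + 1, -2·p - 8·q]].
At the point, J = [[8.0000, 7.0000], [-5.0000, -26.0000]] (det J = -173.0000).
Solving J·Δ = −F gives Δ = (-0.2659, -1.4104).
Then the next iterate is (p, q)₁ = (0.7341, 1.5896).

(0.7341, 1.5896)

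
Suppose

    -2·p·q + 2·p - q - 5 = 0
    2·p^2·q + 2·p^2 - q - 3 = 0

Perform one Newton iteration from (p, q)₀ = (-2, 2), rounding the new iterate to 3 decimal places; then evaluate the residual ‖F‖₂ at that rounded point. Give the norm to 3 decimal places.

5.770

At (-2, 2): F = (-3.000, 19.000).
Jacobian J = [[-2·q + 2, -2·p - 1], [4·p·q + 4·p, 2·p^2 - 1]].
At the point, J = [[-2.000, 3.000], [-24.000, 7.000]] (det J = 58.000).
Solving J·Δ = −F gives Δ = (1.345, 1.897).
Then the next iterate is (p, q)₁ = (-0.655, 3.897).
Re-evaluating at (-0.655, 3.897): F = (-5.10193, -2.69513), so ‖F‖₂ = 5.770.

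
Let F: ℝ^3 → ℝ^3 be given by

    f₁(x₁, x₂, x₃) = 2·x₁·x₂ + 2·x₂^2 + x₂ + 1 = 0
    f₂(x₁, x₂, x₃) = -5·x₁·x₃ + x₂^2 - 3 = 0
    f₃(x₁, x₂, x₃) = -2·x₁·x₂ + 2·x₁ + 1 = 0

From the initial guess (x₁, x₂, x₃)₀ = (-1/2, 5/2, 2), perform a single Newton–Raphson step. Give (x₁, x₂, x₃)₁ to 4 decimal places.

At (-1/2, 5/2, 2): F = (13.5000, 8.2500, 2.5000).
Jacobian J = [[2·x₂, 2·x₁ + 4·x₂ + 1, 0], [-5·x₃, 2·x₂, -5·x₁], [-2·x₂ + 2, -2·x₁, 0]].
At the point, J = [[5.0000, 10.0000, 0.0000], [-10.0000, 5.0000, 2.5000], [-3.0000, 1.0000, 0.0000]] (det J = -87.5000).
Solving J·Δ = −F gives Δ = (0.3286, -1.5143, 1.0429).
Then the next iterate is (x₁, x₂, x₃)₁ = (-0.1714, 0.9857, 3.0429).

(-0.1714, 0.9857, 3.0429)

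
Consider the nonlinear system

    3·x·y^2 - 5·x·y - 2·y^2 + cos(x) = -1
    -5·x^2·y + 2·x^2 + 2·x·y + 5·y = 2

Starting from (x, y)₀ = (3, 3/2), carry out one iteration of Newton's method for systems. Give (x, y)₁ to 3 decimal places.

(0.912, 2.313)

At (3, 3/2): F = (-6.73999, -35.000).
Jacobian J = [[3·y^2 - 5·y - sin(x), 6·x·y - 5·x - 4·y], [-10·x·y + 4·x + 2·y, -5·x^2 + 2·x + 5]].
At the point, J = [[-0.89112, 6.000], [-30.000, -34.000]] (det J = 210.29808).
Solving J·Δ = −F gives Δ = (-2.088, 0.813).
Then the next iterate is (x, y)₁ = (0.912, 2.313).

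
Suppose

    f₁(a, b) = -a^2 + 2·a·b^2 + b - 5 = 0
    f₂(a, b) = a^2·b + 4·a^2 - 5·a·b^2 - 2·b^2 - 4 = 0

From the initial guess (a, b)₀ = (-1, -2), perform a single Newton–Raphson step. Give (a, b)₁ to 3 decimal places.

At (-1, -2): F = (-16.000, 10.000).
Jacobian J = [[-2·a + 2·b^2, 4·a·b + 1], [2·a·b + 8·a - 5·b^2, a^2 - 10·a·b - 4·b]].
At the point, J = [[10.000, 9.000], [-24.000, -11.000]] (det J = 106.000).
Solving J·Δ = −F gives Δ = (-0.811, 2.679).
Then the next iterate is (a, b)₁ = (-1.811, 0.679).

(-1.811, 0.679)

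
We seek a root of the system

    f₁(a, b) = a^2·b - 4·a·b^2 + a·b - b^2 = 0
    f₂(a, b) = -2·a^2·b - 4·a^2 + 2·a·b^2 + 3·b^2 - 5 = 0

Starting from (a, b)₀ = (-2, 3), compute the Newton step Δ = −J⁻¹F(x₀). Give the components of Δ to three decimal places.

(0.734, -0.818)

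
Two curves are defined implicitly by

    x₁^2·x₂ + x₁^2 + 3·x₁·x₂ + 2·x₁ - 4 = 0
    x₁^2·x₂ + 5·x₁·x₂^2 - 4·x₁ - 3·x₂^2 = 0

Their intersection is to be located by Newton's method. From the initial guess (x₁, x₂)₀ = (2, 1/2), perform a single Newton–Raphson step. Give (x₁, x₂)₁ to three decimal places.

(0.737, 0.800)

At (2, 1/2): F = (9.000, -4.250).
Jacobian J = [[2·x₁·x₂ + 2·x₁ + 3·x₂ + 2, x₁^2 + 3·x₁], [2·x₁·x₂ + 5·x₂^2 - 4, x₁^2 + 10·x₁·x₂ - 6·x₂]].
At the point, J = [[9.500, 10.000], [-0.750, 11.000]] (det J = 112.000).
Solving J·Δ = −F gives Δ = (-1.263, 0.300).
Then the next iterate is (x₁, x₂)₁ = (0.737, 0.800).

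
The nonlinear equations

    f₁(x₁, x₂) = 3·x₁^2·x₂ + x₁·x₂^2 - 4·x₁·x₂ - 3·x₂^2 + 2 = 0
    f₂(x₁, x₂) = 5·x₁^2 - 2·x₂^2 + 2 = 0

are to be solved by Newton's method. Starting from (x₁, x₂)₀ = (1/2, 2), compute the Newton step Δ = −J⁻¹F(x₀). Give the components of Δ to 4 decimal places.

At (1/2, 2): F = (-10.5000, -4.7500).
Jacobian J = [[6·x₁·x₂ + x₂^2 - 4·x₂, 3·x₁^2 + 2·x₁·x₂ - 4·x₁ - 6·x₂], [10·x₁, -4·x₂]].
At the point, J = [[2.0000, -11.2500], [5.0000, -8.0000]] (det J = 40.2500).
Solving J·Δ = −F gives Δ = (-0.7593, -1.0683).

(-0.7593, -1.0683)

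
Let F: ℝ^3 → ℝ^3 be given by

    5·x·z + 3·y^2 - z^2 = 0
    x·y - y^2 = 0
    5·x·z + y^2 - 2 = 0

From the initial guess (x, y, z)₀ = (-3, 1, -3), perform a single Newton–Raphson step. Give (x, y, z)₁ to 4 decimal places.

At (-3, 1, -3): F = (39.0000, -4.0000, 44.0000).
Jacobian J = [[5·z, 6·y, 5·x - 2·z], [y, x - 2·y, 0], [5·z, 2·y, 5·x]].
At the point, J = [[-15.0000, 6.0000, -9.0000], [1.0000, -5.0000, 0.0000], [-15.0000, 2.0000, -15.0000]] (det J = -378.0000).
Solving J·Δ = −F gives Δ = (1.7381, -0.4524, 1.1349).
Then the next iterate is (x, y, z)₁ = (-1.2619, 0.5476, -1.8651).

(-1.2619, 0.5476, -1.8651)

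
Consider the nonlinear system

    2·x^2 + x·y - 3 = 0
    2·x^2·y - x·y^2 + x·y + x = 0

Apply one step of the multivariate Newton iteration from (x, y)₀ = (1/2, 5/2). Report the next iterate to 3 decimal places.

(0.746, 2.786)

At (1/2, 5/2): F = (-1.250, -0.125).
Jacobian J = [[4·x + y, x], [4·x·y - y^2 + y + 1, 2·x^2 - 2·x·y + x]].
At the point, J = [[4.500, 0.500], [2.250, -1.500]] (det J = -7.875).
Solving J·Δ = −F gives Δ = (0.246, 0.286).
Then the next iterate is (x, y)₁ = (0.746, 2.786).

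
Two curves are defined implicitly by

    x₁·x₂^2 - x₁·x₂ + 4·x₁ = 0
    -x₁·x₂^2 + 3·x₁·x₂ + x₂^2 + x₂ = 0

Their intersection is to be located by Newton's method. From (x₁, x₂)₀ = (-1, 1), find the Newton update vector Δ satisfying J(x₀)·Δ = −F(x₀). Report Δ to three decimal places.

At (-1, 1): F = (-4.000, 0.000).
Jacobian J = [[x₂^2 - x₂ + 4, 2·x₁·x₂ - x₁], [-x₂^2 + 3·x₂, -2·x₁·x₂ + 3·x₁ + 2·x₂ + 1]].
At the point, J = [[4.000, -1.000], [2.000, 2.000]] (det J = 10.000).
Solving J·Δ = −F gives Δ = (0.800, -0.800).

(0.800, -0.800)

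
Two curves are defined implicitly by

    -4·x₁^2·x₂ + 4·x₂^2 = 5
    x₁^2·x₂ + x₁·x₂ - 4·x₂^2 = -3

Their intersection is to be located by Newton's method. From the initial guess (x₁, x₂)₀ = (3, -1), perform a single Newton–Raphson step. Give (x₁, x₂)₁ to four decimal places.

(2.2558, -0.6105)

At (3, -1): F = (35.0000, -13.0000).
Jacobian J = [[-8·x₁·x₂, -4·x₁^2 + 8·x₂], [2·x₁·x₂ + x₂, x₁^2 + x₁ - 8·x₂]].
At the point, J = [[24.0000, -44.0000], [-7.0000, 20.0000]] (det J = 172.0000).
Solving J·Δ = −F gives Δ = (-0.7442, 0.3895).
Then the next iterate is (x₁, x₂)₁ = (2.2558, -0.6105).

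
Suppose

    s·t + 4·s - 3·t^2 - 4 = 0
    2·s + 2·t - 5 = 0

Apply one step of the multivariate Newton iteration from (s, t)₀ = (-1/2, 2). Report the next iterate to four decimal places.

(1.2027, 1.2973)

At (-1/2, 2): F = (-19.0000, -2.0000).
Jacobian J = [[t + 4, s - 6·t], [2, 2]].
At the point, J = [[6.0000, -12.5000], [2.0000, 2.0000]] (det J = 37.0000).
Solving J·Δ = −F gives Δ = (1.7027, -0.7027).
Then the next iterate is (s, t)₁ = (1.2027, 1.2973).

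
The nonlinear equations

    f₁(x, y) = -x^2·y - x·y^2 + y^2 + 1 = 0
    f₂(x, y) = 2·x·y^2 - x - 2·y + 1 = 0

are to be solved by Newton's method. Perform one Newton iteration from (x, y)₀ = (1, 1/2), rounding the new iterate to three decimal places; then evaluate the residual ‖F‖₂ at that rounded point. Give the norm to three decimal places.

At (1, 1/2): F = (0.500, -0.500).
Jacobian J = [[-2·x·y - y^2, -x^2 - 2·x·y + 2·y], [2·y^2 - 1, 4·x·y - 2]].
At the point, J = [[-1.250, -1.000], [-0.500, 0.000]] (det J = -0.500).
Solving J·Δ = −F gives Δ = (-1.000, 1.750).
Then the next iterate is (x, y)₁ = (0.000, 2.250).
Re-evaluating at (0.000, 2.250): F = (6.06250, -3.500), so ‖F‖₂ = 7.000.

7.000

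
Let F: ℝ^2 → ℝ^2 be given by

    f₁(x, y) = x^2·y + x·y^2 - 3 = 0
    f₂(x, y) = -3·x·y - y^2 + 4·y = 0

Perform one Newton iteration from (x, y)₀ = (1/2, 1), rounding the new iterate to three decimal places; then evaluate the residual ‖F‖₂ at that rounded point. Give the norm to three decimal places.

At (1/2, 1): F = (-2.250, 1.500).
Jacobian J = [[2·x·y + y^2, x^2 + 2·x·y], [-3·y, -3·x - 2·y + 4]].
At the point, J = [[2.000, 1.250], [-3.000, 0.500]] (det J = 4.750).
Solving J·Δ = −F gives Δ = (0.632, 0.789).
Then the next iterate is (x, y)₁ = (1.132, 1.789).
Re-evaluating at (1.132, 1.789): F = (2.91546, -2.11996), so ‖F‖₂ = 3.605.

3.605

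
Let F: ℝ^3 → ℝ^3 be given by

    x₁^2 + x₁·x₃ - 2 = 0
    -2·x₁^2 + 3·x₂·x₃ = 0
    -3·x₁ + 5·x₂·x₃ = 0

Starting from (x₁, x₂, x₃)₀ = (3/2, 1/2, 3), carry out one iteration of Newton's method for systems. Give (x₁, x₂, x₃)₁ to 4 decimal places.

(1.0714, 0.4563, 1.5476)

At (3/2, 1/2, 3): F = (4.7500, 0.0000, 3.0000).
Jacobian J = [[2·x₁ + x₃, 0, x₁], [-4·x₁, 3·x₃, 3·x₂], [-3, 5·x₃, 5·x₂]].
At the point, J = [[6.0000, 0.0000, 1.5000], [-6.0000, 9.0000, 1.5000], [-3.0000, 15.0000, 2.5000]] (det J = -94.5000).
Solving J·Δ = −F gives Δ = (-0.4286, -0.0437, -1.4524).
Then the next iterate is (x₁, x₂, x₃)₁ = (1.0714, 0.4563, 1.5476).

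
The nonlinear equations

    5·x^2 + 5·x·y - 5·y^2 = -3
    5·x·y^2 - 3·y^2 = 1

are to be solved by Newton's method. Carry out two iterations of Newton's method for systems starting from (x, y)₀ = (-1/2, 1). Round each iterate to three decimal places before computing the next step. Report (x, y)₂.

At (-1/2, 1): F = (-3.250, -6.500).
Jacobian J = [[10·x + 5·y, 5·x - 10·y], [5·y^2, 10·x·y - 6·y]].
At the point, J = [[0.000, -12.500], [5.000, -11.000]] (det J = 62.500).
Solving J·Δ = −F gives Δ = (0.728, -0.260).
Then the next iterate is (x, y)₁ = (0.228, 0.740).
Round to (0.228, 0.740) and repeat: F = (1.36552, -2.01854), J = [[5.980, -6.260], [2.738, -2.75280]].
Δ = (24.177, 23.313), so (x, y)₂ = (24.405, 24.053).

(24.405, 24.053)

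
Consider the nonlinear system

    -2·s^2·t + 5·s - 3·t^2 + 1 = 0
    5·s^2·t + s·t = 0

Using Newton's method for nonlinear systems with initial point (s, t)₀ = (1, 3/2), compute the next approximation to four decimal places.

At (1, 3/2): F = (-3.7500, 9.0000).
Jacobian J = [[-4·s·t + 5, -2·s^2 - 6·t], [10·s·t + t, 5·s^2 + s]].
At the point, J = [[-1.0000, -11.0000], [16.5000, 6.0000]] (det J = 175.5000).
Solving J·Δ = −F gives Δ = (-0.4359, -0.3013).
Then the next iterate is (s, t)₁ = (0.5641, 1.1987).

(0.5641, 1.1987)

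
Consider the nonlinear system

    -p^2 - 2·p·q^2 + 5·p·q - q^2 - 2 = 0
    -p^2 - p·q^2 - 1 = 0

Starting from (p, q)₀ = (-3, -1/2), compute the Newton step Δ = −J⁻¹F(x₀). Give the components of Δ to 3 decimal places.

At (-3, -1/2): F = (-2.250, -9.250).
Jacobian J = [[-2·p - 2·q^2 + 5·q, -4·p·q + 5·p - 2·q], [-2·p - q^2, -2·p·q]].
At the point, J = [[3.000, -20.000], [5.750, -3.000]] (det J = 106.000).
Solving J·Δ = −F gives Δ = (1.682, 0.140).

(1.682, 0.140)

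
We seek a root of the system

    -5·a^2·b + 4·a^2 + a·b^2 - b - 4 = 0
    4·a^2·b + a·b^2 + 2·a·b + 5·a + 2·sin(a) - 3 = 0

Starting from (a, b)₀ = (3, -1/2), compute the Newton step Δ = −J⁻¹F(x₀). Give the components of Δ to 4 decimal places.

(-1.6925, -0.2179)

At (3, -1/2): F = (55.7500, -7.967760).
Jacobian J = [[-10·a·b + 8·a + b^2, -5·a^2 + 2·a·b - 1], [8·a·b + b^2 + 2·b + 2·cos(a) + 5, 4·a^2 + 2·a·b + 2·a]].
At the point, J = [[39.2500, -49.0000], [-9.729985, 39.0000]] (det J = 1053.980735).
Solving J·Δ = −F gives Δ = (-1.6925, -0.2179).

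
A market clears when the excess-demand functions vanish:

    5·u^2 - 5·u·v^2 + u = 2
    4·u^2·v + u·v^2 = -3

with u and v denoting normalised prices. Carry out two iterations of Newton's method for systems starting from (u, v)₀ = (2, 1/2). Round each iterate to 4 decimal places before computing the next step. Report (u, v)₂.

(0.4864, -0.3141)

At (2, 1/2): F = (17.5000, 11.5000).
Jacobian J = [[10·u - 5·v^2 + 1, -10·u·v], [8·u·v + v^2, 4·u^2 + 2·u·v]].
At the point, J = [[19.7500, -10.0000], [8.2500, 18.0000]] (det J = 438.0000).
Solving J·Δ = −F gives Δ = (-0.9817, -0.1889).
Then the next iterate is (u, v)₁ = (1.0183, 0.3111).
Round to (1.0183, 0.3111) and repeat: F = (3.710203, 4.388916), J = [[10.699084, -3.167931], [2.631128, 4.781326]].
Δ = (-0.5319, -0.6252), so (u, v)₂ = (0.4864, -0.3141).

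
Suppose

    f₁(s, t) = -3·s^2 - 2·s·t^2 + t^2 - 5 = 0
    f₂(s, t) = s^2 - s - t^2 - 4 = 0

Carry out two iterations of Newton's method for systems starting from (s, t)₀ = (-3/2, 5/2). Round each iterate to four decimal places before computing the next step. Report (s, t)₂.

At (-3/2, 5/2): F = (13.2500, -6.5000).
Jacobian J = [[-6·s - 2·t^2, -4·s·t + 2·t], [2·s - 1, -2·t]].
At the point, J = [[-3.5000, 20.0000], [-4.0000, -5.0000]] (det J = 97.5000).
Solving J·Δ = −F gives Δ = (-0.6538, -0.7769).
Then the next iterate is (s, t)₁ = (-2.1538, 1.7231).
Round to (-2.1538, 1.7231) and repeat: F = (-3.157908, -0.176419), J = [[6.984653, 18.291051], [-5.3076, -3.4462]].
Δ = (-0.1933, 0.2464), so (s, t)₂ = (-2.3471, 1.9695).

(-2.3471, 1.9695)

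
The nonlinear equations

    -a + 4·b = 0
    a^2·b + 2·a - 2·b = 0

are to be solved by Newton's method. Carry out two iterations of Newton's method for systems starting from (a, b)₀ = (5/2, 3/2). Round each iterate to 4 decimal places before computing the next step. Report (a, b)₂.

At (5/2, 3/2): F = (3.5000, 11.3750).
Jacobian J = [[-1, 4], [2·a·b + 2, a^2 - 2]].
At the point, J = [[-1.0000, 4.0000], [9.5000, 4.2500]] (det J = -42.2500).
Solving J·Δ = −F gives Δ = (-0.7249, -1.0562).
Then the next iterate is (a, b)₁ = (1.7751, 0.4438).
Round to (1.7751, 0.4438) and repeat: F = (0.0001, 4.061005), J = [[-1.0000, 4.0000], [3.575579, 1.150980]].
Δ = (-1.0512, -0.2628), so (a, b)₂ = (0.7239, 0.1810).

(0.7239, 0.1810)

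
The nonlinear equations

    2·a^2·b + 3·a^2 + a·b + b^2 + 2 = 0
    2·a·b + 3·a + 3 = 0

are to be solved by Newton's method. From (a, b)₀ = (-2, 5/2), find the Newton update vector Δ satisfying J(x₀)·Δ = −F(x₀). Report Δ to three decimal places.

(-0.067, -3.383)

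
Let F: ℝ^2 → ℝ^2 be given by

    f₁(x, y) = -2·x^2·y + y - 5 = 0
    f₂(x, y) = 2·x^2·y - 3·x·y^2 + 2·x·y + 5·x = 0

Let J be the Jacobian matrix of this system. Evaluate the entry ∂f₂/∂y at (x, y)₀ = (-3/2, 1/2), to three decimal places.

∂f₂/∂y = 2·x^2 - 6·x·y + 2·x.
At (-3/2, 1/2) this is 6.000.

6.000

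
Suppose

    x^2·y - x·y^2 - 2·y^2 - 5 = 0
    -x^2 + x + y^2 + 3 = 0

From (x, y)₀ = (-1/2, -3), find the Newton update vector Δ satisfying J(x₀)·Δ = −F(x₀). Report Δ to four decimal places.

At (-1/2, -3): F = (-19.2500, 11.2500).
Jacobian J = [[2·x·y - y^2, x^2 - 2·x·y - 4·y], [-2·x + 1, 2·y]].
At the point, J = [[-6.0000, 9.2500], [2.0000, -6.0000]] (det J = 17.5000).
Solving J·Δ = −F gives Δ = (-0.6536, 1.6571).

(-0.6536, 1.6571)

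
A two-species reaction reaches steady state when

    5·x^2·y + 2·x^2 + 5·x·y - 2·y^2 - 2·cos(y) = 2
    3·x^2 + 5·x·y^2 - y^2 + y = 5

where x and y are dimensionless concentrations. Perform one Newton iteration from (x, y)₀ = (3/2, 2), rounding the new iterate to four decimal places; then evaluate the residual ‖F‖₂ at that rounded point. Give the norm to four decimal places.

11.1143

At (3/2, 2): F = (32.832294, 29.7500).
Jacobian J = [[10·x·y + 4·x + 5·y, 5·x^2 + 5·x - 4·y + 2·sin(y)], [6·x + 5·y^2, 10·x·y - 2·y + 1]].
At the point, J = [[46.0000, 12.568595], [29.0000, 27.0000]] (det J = 877.510749).
Solving J·Δ = −F gives Δ = (-0.5841, -0.4745).
Then the next iterate is (x, y)₁ = (0.9159, 1.5255).
Re-evaluating at (0.9159, 1.5255): F = (8.317413, 7.372153), so ‖F‖₂ = 11.1143.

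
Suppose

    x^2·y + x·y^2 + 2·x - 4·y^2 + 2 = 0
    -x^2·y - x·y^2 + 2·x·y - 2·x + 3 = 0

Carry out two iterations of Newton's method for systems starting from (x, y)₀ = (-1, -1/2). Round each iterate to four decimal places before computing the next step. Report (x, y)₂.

At (-1, -1/2): F = (-1.7500, 6.7500).
Jacobian J = [[2·x·y + y^2 + 2, x^2 + 2·x·y - 8·y], [-2·x·y - y^2 + 2·y - 2, -x^2 - 2·x·y + 2·x]].
At the point, J = [[3.2500, 6.0000], [-4.2500, -4.0000]] (det J = 12.5000).
Solving J·Δ = −F gives Δ = (2.6800, -1.1600).
Then the next iterate is (x, y)₁ = (1.6800, -1.6600).
Round to (1.6800, -1.6600) and repeat: F = (-5.718176, -5.881824), J = [[-0.8220, 10.5248], [-2.4980, 6.1152]].
Δ = (-1.2668, 0.4444), so (x, y)₂ = (0.4132, -1.2156).

(0.4132, -1.2156)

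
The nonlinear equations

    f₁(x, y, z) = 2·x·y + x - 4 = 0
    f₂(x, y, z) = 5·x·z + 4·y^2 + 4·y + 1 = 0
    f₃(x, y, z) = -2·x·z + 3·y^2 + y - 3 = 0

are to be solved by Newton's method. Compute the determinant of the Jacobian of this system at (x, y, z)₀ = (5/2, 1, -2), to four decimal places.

J = [[2·y + 1, 2·x, 0], [5·z, 8·y + 4, 5·x], [-2·z, 6·y + 1, -2·x]].
At the point, J = [[3.0000, 5.0000, 0.0000], [-10.0000, 12.0000, 12.5000], [4.0000, 7.0000, -5.0000]].
det J = -442.5000.

-442.5000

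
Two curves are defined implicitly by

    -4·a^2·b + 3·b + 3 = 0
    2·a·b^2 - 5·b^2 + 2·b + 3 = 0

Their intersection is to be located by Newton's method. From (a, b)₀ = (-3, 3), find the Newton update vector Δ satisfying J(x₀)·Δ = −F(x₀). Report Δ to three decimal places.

(0.791, -1.184)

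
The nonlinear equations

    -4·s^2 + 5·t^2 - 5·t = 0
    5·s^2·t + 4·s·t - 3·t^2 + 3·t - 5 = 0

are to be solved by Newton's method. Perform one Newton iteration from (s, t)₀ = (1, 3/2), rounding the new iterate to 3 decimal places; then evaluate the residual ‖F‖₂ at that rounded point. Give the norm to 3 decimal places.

At (1, 3/2): F = (-0.250, 6.250).
Jacobian J = [[-8·s, 10·t - 5], [10·s·t + 4·t, 5·s^2 + 4·s - 6·t + 3]].
At the point, J = [[-8.000, 10.000], [21.000, 3.000]] (det J = -234.000).
Solving J·Δ = −F gives Δ = (-0.270, -0.191).
Then the next iterate is (s, t)₁ = (0.730, 1.309).
Re-evaluating at (0.730, 1.309): F = (-0.10920, 1.09667), so ‖F‖₂ = 1.102.

1.102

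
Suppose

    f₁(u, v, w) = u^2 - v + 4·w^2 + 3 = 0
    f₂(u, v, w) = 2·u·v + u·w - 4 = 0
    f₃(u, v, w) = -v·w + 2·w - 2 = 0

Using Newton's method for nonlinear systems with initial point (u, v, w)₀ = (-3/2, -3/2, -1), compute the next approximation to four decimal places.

(-1.9000, -1.0167, 0.4333)

At (-3/2, -3/2, -1): F = (10.7500, 2.0000, -5.5000).
Jacobian J = [[2·u, -1, 8·w], [2·v + w, 2·u, u], [0, -w, -v + 2]].
At the point, J = [[-3.0000, -1.0000, -8.0000], [-4.0000, -3.0000, -1.5000], [0.0000, 1.0000, 3.5000]] (det J = 45.0000).
Solving J·Δ = −F gives Δ = (-0.4000, 0.4833, 1.4333).
Then the next iterate is (u, v, w)₁ = (-1.9000, -1.0167, 0.4333).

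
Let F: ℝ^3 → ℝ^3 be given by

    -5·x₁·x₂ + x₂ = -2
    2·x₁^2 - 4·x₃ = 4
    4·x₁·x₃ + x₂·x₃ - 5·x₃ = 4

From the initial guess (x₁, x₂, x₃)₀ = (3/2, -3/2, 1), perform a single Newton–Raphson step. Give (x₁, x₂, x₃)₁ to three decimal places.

At (3/2, -3/2, 1): F = (11.750, -3.500, -4.500).
Jacobian J = [[-5·x₂, -5·x₁ + 1, 0], [4·x₁, 0, -4], [4·x₃, x₃, 4·x₁ + x₂ - 5]].
At the point, J = [[7.500, -6.500, 0.000], [6.000, 0.000, -4.000], [4.000, 1.000, -0.500]] (det J = 114.500).
Solving J·Δ = −F gives Δ = (0.512, 2.398, -0.107).
Then the next iterate is (x₁, x₂, x₃)₁ = (2.012, 0.898, 0.893).

(2.012, 0.898, 0.893)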